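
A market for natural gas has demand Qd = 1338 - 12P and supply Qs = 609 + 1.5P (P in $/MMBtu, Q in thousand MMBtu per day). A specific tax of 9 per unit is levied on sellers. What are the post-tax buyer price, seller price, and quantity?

The tax drives a wedge P_b - P_s = 9. Substituting P_s = P_b - 9 into supply: Qs = 595.5 + 1.5P_b.
Equate demand and the shifted supply: 1338 - 12P_b = 595.5 + 1.5P_b, giving 13.5P_b = 742.5, so P_b = 55.
So P_s = 46 and the quantity traded is Q = 1338 - 12(55) = 678.

P_b = 55, P_s = 46, Q = 678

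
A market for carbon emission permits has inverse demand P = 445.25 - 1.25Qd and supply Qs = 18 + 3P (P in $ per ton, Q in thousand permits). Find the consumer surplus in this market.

Consumer surplus = 50765.625

Rewriting in direct form: Qd = 356.2 - 0.8P.
The market clears where 356.2 - 0.8P = 18 + 3P. Rearranging, 3.8P = 338.2, hence P* = 89.
From the demand curve, Q* = 356.2 - 0.8(89) = 285.
Demand choke price (Qd = 0): P = 356.2/0.8 = 445.25. Consumer surplus = ½ × (445.25 - 89) × 285 = 50765.625.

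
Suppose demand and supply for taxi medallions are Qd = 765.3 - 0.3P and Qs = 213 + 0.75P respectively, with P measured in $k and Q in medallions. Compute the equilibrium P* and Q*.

At equilibrium Qd = Qs, so 765.3 - 0.3P = 213 + 0.75P; collecting terms, 552.3 = 1.05P and P* = 526.
Then Q* = 765.3 - 0.3(526) = 607.5.

P* = 526, Q* = 607.5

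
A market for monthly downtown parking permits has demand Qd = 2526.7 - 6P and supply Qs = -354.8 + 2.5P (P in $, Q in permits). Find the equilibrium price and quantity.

P* = 339, Q* = 492.7

At equilibrium Qd = Qs, so 2526.7 - 6P = -354.8 + 2.5P; collecting terms, 2881.5 = 8.5P and P* = 339.
Substitute back: Q* = 2526.7 - 6(339) = 492.7.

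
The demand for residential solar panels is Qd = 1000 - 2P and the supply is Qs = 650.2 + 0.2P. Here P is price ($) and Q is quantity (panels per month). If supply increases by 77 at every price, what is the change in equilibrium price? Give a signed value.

ΔP = -35

Set Qd = Qs: 1000 - 2P = 650.2 + 0.2P, so 349.8 = 2.2P and P* = 159.
Plugging P* into demand: Q* = 1000 - 2(159) = 682.
After the shift, supply is Qs = 727.2 + 0.2P.
Re-solving, 2.2P = 272.8 gives P = 124 and Q = 752.
ΔP = 124 - 159 = -35.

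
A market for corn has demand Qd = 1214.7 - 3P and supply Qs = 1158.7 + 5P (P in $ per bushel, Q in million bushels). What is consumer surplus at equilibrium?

Equating demand and supply, 1214.7 - 3P = 1158.7 + 5P gives 8P = 56, so P* = 7.
From the demand curve, Q* = 1214.7 - 3(7) = 1193.7.
Demand choke price (Qd = 0): P = 1214.7/3 = 404.9. Consumer surplus = ½ × (404.9 - 7) × 1193.7 = 237486.615.

Consumer surplus = 237486.615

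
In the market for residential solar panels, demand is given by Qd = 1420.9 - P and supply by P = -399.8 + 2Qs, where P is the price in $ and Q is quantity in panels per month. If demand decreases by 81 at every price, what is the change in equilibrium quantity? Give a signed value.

In direct form, Qs = 199.9 + 0.5P.
Set Qd = Qs: 1420.9 - P = 199.9 + 0.5P, so 1221 = 1.5P and P* = 814.
Plugging P* into demand: Q* = 1420.9 - 814 = 606.9.
After the shift, demand is Qd = 1339.9 - P.
New equilibrium: 1140 = 1.5P, so P = 760 and Q = 579.9.
ΔQ = 579.9 - 606.9 = -27.

ΔQ = -27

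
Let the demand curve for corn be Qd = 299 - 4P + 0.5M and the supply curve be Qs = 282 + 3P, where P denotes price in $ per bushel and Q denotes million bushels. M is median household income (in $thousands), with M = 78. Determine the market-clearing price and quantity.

With M = 78, demand is Qd = 338 - 4P.
The market clears where 338 - 4P = 282 + 3P. Rearranging, 7P = 56, hence P* = 8.
Substitute back: Q* = 338 - 4(8) = 306.

P* = 8, Q* = 306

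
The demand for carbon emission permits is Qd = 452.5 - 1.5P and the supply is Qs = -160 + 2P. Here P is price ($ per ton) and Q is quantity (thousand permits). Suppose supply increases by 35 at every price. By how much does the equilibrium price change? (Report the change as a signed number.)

ΔP = -10

At equilibrium Qd = Qs, so 452.5 - 1.5P = -160 + 2P; collecting terms, 612.5 = 3.5P and P* = 175.
Then Q* = 452.5 - 1.5(175) = 190.
After the shift, supply is Qs = -125 + 2P.
Re-solving, 3.5P = 577.5 gives P = 165 and Q = 205.
ΔP = 165 - 175 = -10.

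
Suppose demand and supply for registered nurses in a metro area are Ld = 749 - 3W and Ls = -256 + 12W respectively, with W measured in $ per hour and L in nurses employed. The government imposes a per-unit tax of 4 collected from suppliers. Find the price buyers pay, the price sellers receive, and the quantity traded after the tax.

The tax drives a wedge W_b - W_s = 4. Substituting W_s = W_b - 4 into supply: Ls = -304 + 12W_b.
Set Ld = Ls: 749 - 3W_b = -304 + 12W_b, so 1053 = 15W_b and W_b = 70.2.
So W_s = 66.2 and the quantity traded is L = 749 - 3(70.2) = 538.4.

W_b = 70.2, W_s = 66.2, L = 538.4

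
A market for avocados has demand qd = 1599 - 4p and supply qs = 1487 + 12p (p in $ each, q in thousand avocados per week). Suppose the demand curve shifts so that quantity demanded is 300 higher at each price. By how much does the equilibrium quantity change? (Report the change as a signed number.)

The market clears where 1599 - 4p = 1487 + 12p. Rearranging, 16p = 112, hence p* = 7.
Plugging p* into demand: q* = 1599 - 4(7) = 1571.
After the shift, demand is qd = 1899 - 4p.
New equilibrium: 412 = 16p, so p = 25.75 and q = 1796.
Δq = 1796 - 1571 = 225.

Δq = 225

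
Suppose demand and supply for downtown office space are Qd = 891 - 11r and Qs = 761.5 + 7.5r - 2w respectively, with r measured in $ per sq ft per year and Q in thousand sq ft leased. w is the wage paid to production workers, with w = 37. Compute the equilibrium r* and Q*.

With w = 37, supply is Qs = 687.5 + 7.5r.
The market clears where 891 - 11r = 687.5 + 7.5r. Rearranging, 18.5r = 203.5, hence r* = 11.
Then Q* = 891 - 11(11) = 770.

r* = 11, Q* = 770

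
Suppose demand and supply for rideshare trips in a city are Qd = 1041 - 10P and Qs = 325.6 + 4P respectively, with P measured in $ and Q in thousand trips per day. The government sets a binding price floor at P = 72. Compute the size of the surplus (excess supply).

Surplus = 292.6

Evaluating both curves at the floor price 72 gives Qd = 321, Qs = 613.6.
Surplus = Qs - Qd = 613.6 - 321 = 292.6.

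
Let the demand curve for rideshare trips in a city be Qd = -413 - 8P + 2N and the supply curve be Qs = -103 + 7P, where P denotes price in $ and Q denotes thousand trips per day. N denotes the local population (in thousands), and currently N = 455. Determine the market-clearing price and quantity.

With N = 455, demand is Qd = 497 - 8P.
At equilibrium Qd = Qs, so 497 - 8P = -103 + 7P; collecting terms, 600 = 15P and P* = 40.
Substitute back: Q* = 497 - 8(40) = 177.

P* = 40, Q* = 177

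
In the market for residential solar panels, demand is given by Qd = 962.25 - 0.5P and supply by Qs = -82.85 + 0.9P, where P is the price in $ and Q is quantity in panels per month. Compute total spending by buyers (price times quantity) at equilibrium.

The market clears where 962.25 - 0.5P = -82.85 + 0.9P. Rearranging, 1.4P = 1045.1, hence P* = 746.5.
From the demand curve, Q* = 962.25 - 0.5(746.5) = 589.
Total spending by buyers = P* × Q* = 746.5 × 589 = 439688.5.

Total spending by buyers = 439688.5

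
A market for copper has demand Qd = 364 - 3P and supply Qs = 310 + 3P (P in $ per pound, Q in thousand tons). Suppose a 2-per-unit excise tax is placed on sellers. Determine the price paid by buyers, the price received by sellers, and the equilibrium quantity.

P_b = 10, P_s = 8, Q = 334

With a tax of 2 on sellers, they supply based on the net price P_s = P_b - 2, so Qs = 304 + 3P_b.
Equate demand and the shifted supply: 364 - 3P_b = 304 + 3P_b, giving 6P_b = 60, so P_b = 10.
Then P_s = 10 - 2 = 8 and Q = 364 - 3(10) = 334.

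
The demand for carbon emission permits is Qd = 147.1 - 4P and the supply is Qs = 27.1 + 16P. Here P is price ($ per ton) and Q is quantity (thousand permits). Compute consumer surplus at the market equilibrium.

Equating demand and supply, 147.1 - 4P = 27.1 + 16P gives 20P = 120, so P* = 6.
Then Q* = 147.1 - 4(6) = 123.1.
Demand choke price (Qd = 0): P = 147.1/4 = 36.775. Consumer surplus = ½ × (36.775 - 6) × 123.1 = 1894.20125.

Consumer surplus = 1894.20125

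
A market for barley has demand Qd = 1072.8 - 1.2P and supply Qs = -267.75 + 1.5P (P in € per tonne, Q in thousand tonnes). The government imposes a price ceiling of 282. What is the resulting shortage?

With P fixed at 282, quantity demanded is 734.4 and quantity supplied is 155.25.
Shortage = Qd - Qs = 734.4 - 155.25 = 579.15.

Shortage = 579.15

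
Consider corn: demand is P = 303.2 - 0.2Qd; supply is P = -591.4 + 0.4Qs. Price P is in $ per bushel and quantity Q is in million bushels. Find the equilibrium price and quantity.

In direct form, Qd = 1516 - 5P and Qs = 1478.5 + 2.5P.
At equilibrium Qd = Qs, so 1516 - 5P = 1478.5 + 2.5P; collecting terms, 37.5 = 7.5P and P* = 5.
Then Q* = 1516 - 5(5) = 1491.

P* = 5, Q* = 1491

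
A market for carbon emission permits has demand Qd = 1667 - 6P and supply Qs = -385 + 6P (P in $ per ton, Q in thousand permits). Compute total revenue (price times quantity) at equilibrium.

At equilibrium Qd = Qs, so 1667 - 6P = -385 + 6P; collecting terms, 2052 = 12P and P* = 171.
Plugging P* into demand: Q* = 1667 - 6(171) = 641.
Total revenue = P* × Q* = 171 × 641 = 109611.

Total revenue = 109611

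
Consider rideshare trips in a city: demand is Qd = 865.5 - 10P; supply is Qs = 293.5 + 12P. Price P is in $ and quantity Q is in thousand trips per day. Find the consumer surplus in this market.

Equating demand and supply, 865.5 - 10P = 293.5 + 12P gives 22P = 572, so P* = 26.
Then Q* = 865.5 - 10(26) = 605.5.
Demand choke price (Qd = 0): P = 865.5/10 = 86.55. Consumer surplus = ½ × (86.55 - 26) × 605.5 = 18331.5125.

Consumer surplus = 18331.5125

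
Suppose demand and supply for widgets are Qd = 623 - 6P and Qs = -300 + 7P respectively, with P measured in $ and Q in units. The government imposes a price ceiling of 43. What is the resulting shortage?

Evaluating both curves at the ceiling price 43 gives Qd = 365, Qs = 1.
Shortage = Qd - Qs = 365 - 1 = 364.

Shortage = 364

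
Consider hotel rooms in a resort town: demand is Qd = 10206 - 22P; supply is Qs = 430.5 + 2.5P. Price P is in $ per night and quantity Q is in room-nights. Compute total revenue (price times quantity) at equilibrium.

Total revenue = 569772

The market clears where 10206 - 22P = 430.5 + 2.5P. Rearranging, 24.5P = 9775.5, hence P* = 399.
Substitute back: Q* = 10206 - 22(399) = 1428.
Total revenue = P* × Q* = 399 × 1428 = 569772.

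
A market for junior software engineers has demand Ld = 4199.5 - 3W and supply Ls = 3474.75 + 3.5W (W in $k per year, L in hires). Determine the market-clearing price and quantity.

W* = 111.5, L* = 3865

Equating demand and supply, 4199.5 - 3W = 3474.75 + 3.5W gives 6.5W = 724.75, so W* = 111.5.
Substitute back: L* = 4199.5 - 3(111.5) = 3865.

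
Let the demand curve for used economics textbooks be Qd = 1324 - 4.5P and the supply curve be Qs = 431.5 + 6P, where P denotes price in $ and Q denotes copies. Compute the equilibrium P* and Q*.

Equating demand and supply, 1324 - 4.5P = 431.5 + 6P gives 10.5P = 892.5, so P* = 85.
Plugging P* into demand: Q* = 1324 - 4.5(85) = 941.5.

P* = 85, Q* = 941.5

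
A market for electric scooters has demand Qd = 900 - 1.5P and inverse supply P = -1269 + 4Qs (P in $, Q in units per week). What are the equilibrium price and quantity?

Rewriting in direct form: Qs = 317.25 + 0.25P.
The market clears where 900 - 1.5P = 317.25 + 0.25P. Rearranging, 1.75P = 582.75, hence P* = 333.
Plugging P* into demand: Q* = 900 - 1.5(333) = 400.5.

P* = 333, Q* = 400.5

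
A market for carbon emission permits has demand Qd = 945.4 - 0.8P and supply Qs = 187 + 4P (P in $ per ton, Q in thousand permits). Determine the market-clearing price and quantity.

P* = 158, Q* = 819

At equilibrium Qd = Qs, so 945.4 - 0.8P = 187 + 4P; collecting terms, 758.4 = 4.8P and P* = 158.
From the demand curve, Q* = 945.4 - 0.8(158) = 819.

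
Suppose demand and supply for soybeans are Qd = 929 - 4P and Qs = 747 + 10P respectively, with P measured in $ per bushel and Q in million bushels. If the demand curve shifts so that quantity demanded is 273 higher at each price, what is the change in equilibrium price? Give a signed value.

At equilibrium Qd = Qs, so 929 - 4P = 747 + 10P; collecting terms, 182 = 14P and P* = 13.
Plugging P* into demand: Q* = 929 - 4(13) = 877.
After the shift, demand is Qd = 1202 - 4P.
New equilibrium: 455 = 14P, so P = 32.5 and Q = 1072.
ΔP = 32.5 - 13 = 19.5.

ΔP = 19.5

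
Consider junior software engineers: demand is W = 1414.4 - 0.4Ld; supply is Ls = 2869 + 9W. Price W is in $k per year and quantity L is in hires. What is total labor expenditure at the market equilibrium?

Total labor expenditure = 196678

Solving each curve for L: Ld = 3536 - 2.5W.
Equating demand and supply, 3536 - 2.5W = 2869 + 9W gives 11.5W = 667, so W* = 58.
Then L* = 3536 - 2.5(58) = 3391.
Total labor expenditure = W* × L* = 58 × 3391 = 196678.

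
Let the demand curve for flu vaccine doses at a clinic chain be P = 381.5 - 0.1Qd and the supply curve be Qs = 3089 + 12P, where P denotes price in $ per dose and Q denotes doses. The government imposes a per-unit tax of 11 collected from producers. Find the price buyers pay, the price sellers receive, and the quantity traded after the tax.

Rewriting in direct form: Qd = 3815 - 10P.
With a tax of 11 on producers, they supply based on the net price P_s = P_b - 11, so Qs = 2957 + 12P_b.
Equate demand and the shifted supply: 3815 - 10P_b = 2957 + 12P_b, giving 22P_b = 858, so P_b = 39.
So P_s = 28 and the quantity traded is Q = 3815 - 10(39) = 3425.

P_b = 39, P_s = 28, Q = 3425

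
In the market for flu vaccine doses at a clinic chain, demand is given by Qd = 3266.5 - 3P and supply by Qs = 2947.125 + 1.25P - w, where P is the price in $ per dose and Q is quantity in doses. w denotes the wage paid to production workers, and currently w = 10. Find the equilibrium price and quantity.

P* = 77.5, Q* = 3034

With w = 10, supply is Qs = 2937.125 + 1.25P.
Set Qd = Qs: 3266.5 - 3P = 2937.125 + 1.25P, so 329.375 = 4.25P and P* = 77.5.
Then Q* = 3266.5 - 3(77.5) = 3034.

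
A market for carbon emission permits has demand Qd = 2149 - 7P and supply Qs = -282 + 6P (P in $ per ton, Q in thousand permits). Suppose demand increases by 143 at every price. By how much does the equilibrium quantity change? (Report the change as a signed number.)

ΔQ = 66

At equilibrium Qd = Qs, so 2149 - 7P = -282 + 6P; collecting terms, 2431 = 13P and P* = 187.
From the demand curve, Q* = 2149 - 7(187) = 840.
After the shift, demand is Qd = 2292 - 7P.
The new intersection has 2574 = 13P, i.e. P = 198, Q = 906.
ΔQ = 906 - 840 = 66.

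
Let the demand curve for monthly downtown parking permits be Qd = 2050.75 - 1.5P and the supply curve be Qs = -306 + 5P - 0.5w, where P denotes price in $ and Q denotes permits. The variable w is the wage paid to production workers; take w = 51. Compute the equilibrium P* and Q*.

P* = 366.5, Q* = 1501

With w = 51, supply is Qs = -331.5 + 5P.
At equilibrium Qd = Qs, so 2050.75 - 1.5P = -331.5 + 5P; collecting terms, 2382.25 = 6.5P and P* = 366.5.
Substitute back: Q* = 2050.75 - 1.5(366.5) = 1501.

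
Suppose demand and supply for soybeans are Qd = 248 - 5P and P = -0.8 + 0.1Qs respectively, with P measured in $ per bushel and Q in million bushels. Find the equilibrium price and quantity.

Inverting to quantity form: Qs = 8 + 10P.
Equating demand and supply, 248 - 5P = 8 + 10P gives 15P = 240, so P* = 16.
From the demand curve, Q* = 248 - 5(16) = 168.

P* = 16, Q* = 168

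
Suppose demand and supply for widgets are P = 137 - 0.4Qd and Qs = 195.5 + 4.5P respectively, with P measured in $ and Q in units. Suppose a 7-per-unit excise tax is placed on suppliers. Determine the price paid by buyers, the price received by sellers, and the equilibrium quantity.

P_b = 25.5, P_s = 18.5, Q = 278.75

Inverting to quantity form: Qd = 342.5 - 2.5P.
With a tax of 7 on suppliers, they supply based on the net price P_s = P_b - 7, so Qs = 164 + 4.5P_b.
Set Qd = Qs: 342.5 - 2.5P_b = 164 + 4.5P_b, so 178.5 = 7P_b and P_b = 25.5.
Then P_s = 25.5 - 7 = 18.5 and Q = 342.5 - 2.5(25.5) = 278.75.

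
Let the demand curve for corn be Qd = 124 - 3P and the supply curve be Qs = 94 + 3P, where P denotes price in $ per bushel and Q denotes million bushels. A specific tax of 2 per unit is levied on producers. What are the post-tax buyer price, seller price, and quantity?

With a tax of 2 on producers, they supply based on the net price P_s = P_b - 2, so Qs = 88 + 3P_b.
Equate demand and the shifted supply: 124 - 3P_b = 88 + 3P_b, giving 6P_b = 36, so P_b = 6.
So P_s = 4 and the quantity traded is Q = 124 - 3(6) = 106.

P_b = 6, P_s = 4, Q = 106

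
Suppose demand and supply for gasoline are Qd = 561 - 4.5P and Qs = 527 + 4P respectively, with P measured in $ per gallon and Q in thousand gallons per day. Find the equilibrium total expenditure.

At equilibrium Qd = Qs, so 561 - 4.5P = 527 + 4P; collecting terms, 34 = 8.5P and P* = 4.
Plugging P* into demand: Q* = 561 - 4.5(4) = 543.
Total expenditure = P* × Q* = 4 × 543 = 2172.

Total expenditure = 2172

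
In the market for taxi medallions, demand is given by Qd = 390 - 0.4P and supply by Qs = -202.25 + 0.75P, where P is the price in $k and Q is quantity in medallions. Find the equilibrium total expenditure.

Total expenditure = 94760

The market clears where 390 - 0.4P = -202.25 + 0.75P. Rearranging, 1.15P = 592.25, hence P* = 515.
From the demand curve, Q* = 390 - 0.4(515) = 184.
Total expenditure = P* × Q* = 515 × 184 = 94760.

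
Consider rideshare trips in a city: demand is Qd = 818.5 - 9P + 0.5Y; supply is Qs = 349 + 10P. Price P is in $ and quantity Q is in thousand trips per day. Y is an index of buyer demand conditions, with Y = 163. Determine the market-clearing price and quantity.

P* = 29, Q* = 639

With Y = 163, demand is Qd = 900 - 9P.
Equating demand and supply, 900 - 9P = 349 + 10P gives 19P = 551, so P* = 29.
Plugging P* into demand: Q* = 900 - 9(29) = 639.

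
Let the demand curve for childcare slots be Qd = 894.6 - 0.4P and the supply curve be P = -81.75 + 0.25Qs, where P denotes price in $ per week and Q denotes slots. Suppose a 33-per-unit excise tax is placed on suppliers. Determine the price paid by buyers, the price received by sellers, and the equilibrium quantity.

In direct form, Qs = 327 + 4P.
The tax drives a wedge P_b - P_s = 33. Substituting P_s = P_b - 33 into supply: Qs = 195 + 4P_b.
Set Qd = Qs: 894.6 - 0.4P_b = 195 + 4P_b, so 699.6 = 4.4P_b and P_b = 159.
So P_s = 126 and the quantity traded is Q = 894.6 - 0.4(159) = 831.

P_b = 159, P_s = 126, Q = 831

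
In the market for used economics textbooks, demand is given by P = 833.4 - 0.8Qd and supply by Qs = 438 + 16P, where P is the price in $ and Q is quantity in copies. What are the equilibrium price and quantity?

P* = 35, Q* = 998

Rewriting in direct form: Qd = 1041.75 - 1.25P.
At equilibrium Qd = Qs, so 1041.75 - 1.25P = 438 + 16P; collecting terms, 603.75 = 17.25P and P* = 35.
Substitute back: Q* = 1041.75 - 1.25(35) = 998.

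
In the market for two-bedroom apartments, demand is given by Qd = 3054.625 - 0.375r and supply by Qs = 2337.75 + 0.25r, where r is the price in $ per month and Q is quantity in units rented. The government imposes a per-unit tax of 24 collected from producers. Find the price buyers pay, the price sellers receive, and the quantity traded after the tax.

r_b = 1156.6, r_s = 1132.6, Q = 2620.9

The tax drives a wedge r_b - r_s = 24. Substituting r_s = r_b - 24 into supply: Qs = 2331.75 + 0.25r_b.
Equate demand and the shifted supply: 3054.625 - 0.375r_b = 2331.75 + 0.25r_b, giving 0.625r_b = 722.875, so r_b = 1156.6.
Then r_s = 1156.6 - 24 = 1132.6 and Q = 3054.625 - 0.375(1156.6) = 2620.9.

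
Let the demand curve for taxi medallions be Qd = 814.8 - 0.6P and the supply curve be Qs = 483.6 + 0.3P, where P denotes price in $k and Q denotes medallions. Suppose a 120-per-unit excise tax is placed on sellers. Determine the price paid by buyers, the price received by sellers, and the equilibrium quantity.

The tax drives a wedge P_b - P_s = 120. Substituting P_s = P_b - 120 into supply: Qs = 447.6 + 0.3P_b.
Equate demand and the shifted supply: 814.8 - 0.6P_b = 447.6 + 0.3P_b, giving 0.9P_b = 367.2, so P_b = 408.
Then P_s = 408 - 120 = 288 and Q = 814.8 - 0.6(408) = 570.

P_b = 408, P_s = 288, Q = 570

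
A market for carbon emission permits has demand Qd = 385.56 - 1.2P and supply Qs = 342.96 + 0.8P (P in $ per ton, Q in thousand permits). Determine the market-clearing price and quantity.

Equating demand and supply, 385.56 - 1.2P = 342.96 + 0.8P gives 2P = 42.6, so P* = 21.3.
Plugging P* into demand: Q* = 385.56 - 1.2(21.3) = 360.

P* = 21.3, Q* = 360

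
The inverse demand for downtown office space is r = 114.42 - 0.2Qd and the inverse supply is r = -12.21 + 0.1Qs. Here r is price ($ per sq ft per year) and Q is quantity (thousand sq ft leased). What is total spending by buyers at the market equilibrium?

Total spending by buyers = 12663

Inverting to quantity form: Qd = 572.1 - 5r and Qs = 122.1 + 10r.
At equilibrium Qd = Qs, so 572.1 - 5r = 122.1 + 10r; collecting terms, 450 = 15r and r* = 30.
Substitute back: Q* = 572.1 - 5(30) = 422.1.
Total spending by buyers = r* × Q* = 30 × 422.1 = 12663.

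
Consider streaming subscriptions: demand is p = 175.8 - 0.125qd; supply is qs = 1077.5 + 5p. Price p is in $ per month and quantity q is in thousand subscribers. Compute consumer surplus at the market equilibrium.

Inverting to quantity form: qd = 1406.4 - 8p.
Set qd = qs: 1406.4 - 8p = 1077.5 + 5p, so 328.9 = 13p and p* = 25.3.
Plugging p* into demand: q* = 1406.4 - 8(25.3) = 1204.
Demand choke price (qd = 0): p = 1406.4/8 = 175.8. Consumer surplus = ½ × (175.8 - 25.3) × 1204 = 90601.

Consumer surplus = 90601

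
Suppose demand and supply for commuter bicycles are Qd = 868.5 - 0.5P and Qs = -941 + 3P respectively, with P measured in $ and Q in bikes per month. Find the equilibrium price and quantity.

Set Qd = Qs: 868.5 - 0.5P = -941 + 3P, so 1809.5 = 3.5P and P* = 517.
From the demand curve, Q* = 868.5 - 0.5(517) = 610.

P* = 517, Q* = 610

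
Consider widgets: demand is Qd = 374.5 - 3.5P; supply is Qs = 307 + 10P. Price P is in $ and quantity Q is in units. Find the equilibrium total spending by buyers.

Total spending by buyers = 1785

Set Qd = Qs: 374.5 - 3.5P = 307 + 10P, so 67.5 = 13.5P and P* = 5.
Then Q* = 374.5 - 3.5(5) = 357.
Total spending by buyers = P* × Q* = 5 × 357 = 1785.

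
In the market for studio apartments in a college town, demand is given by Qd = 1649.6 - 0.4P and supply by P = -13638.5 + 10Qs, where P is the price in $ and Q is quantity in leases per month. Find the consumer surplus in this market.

Consumer surplus = 2524051.25

In direct form, Qs = 1363.85 + 0.1P.
Equating demand and supply, 1649.6 - 0.4P = 1363.85 + 0.1P gives 0.5P = 285.75, so P* = 571.5.
From the demand curve, Q* = 1649.6 - 0.4(571.5) = 1421.
Demand choke price (Qd = 0): P = 1649.6/0.4 = 4124. Consumer surplus = ½ × (4124 - 571.5) × 1421 = 2524051.25.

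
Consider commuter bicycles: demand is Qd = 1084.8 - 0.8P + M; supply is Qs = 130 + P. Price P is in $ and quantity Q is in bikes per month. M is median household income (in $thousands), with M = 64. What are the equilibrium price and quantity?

P* = 566, Q* = 696

With M = 64, demand is Qd = 1148.8 - 0.8P.
At equilibrium Qd = Qs, so 1148.8 - 0.8P = 130 + P; collecting terms, 1018.8 = 1.8P and P* = 566.
Then Q* = 1148.8 - 0.8(566) = 696.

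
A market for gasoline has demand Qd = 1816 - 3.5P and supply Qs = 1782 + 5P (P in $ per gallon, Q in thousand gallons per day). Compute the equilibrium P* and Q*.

P* = 4, Q* = 1802

Equating demand and supply, 1816 - 3.5P = 1782 + 5P gives 8.5P = 34, so P* = 4.
Plugging P* into demand: Q* = 1816 - 3.5(4) = 1802.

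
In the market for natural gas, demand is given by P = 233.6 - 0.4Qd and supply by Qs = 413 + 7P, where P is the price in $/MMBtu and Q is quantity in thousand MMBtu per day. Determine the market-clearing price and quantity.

P* = 18, Q* = 539

In direct form, Qd = 584 - 2.5P.
Set Qd = Qs: 584 - 2.5P = 413 + 7P, so 171 = 9.5P and P* = 18.
Then Q* = 584 - 2.5(18) = 539.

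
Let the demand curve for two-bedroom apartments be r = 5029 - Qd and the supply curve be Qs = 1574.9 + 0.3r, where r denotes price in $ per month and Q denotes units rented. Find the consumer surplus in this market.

Inverting to quantity form: Qd = 5029 - r.
At equilibrium Qd = Qs, so 5029 - r = 1574.9 + 0.3r; collecting terms, 3454.1 = 1.3r and r* = 2657.
Then Q* = 5029 - 2657 = 2372.
Demand choke price (Qd = 0): r = 5029. Consumer surplus = ½ × (5029 - 2657) × 2372 = 2813192.

Consumer surplus = 2813192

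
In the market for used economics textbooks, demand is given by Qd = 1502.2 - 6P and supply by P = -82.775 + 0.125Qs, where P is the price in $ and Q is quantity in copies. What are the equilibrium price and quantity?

P* = 60, Q* = 1142.2

Solving each curve for Q: Qs = 662.2 + 8P.
At equilibrium Qd = Qs, so 1502.2 - 6P = 662.2 + 8P; collecting terms, 840 = 14P and P* = 60.
Substitute back: Q* = 1502.2 - 6(60) = 1142.2.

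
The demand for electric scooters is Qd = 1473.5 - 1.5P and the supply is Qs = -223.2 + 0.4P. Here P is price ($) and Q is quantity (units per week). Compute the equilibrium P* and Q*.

P* = 893, Q* = 134

At equilibrium Qd = Qs, so 1473.5 - 1.5P = -223.2 + 0.4P; collecting terms, 1696.7 = 1.9P and P* = 893.
From the demand curve, Q* = 1473.5 - 1.5(893) = 134.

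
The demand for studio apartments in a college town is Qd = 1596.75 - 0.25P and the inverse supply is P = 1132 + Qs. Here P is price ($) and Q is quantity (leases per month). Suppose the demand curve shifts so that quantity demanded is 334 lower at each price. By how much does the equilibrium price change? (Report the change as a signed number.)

ΔP = -267.2

Inverting to quantity form: Qs = -1132 + P.
Equating demand and supply, 1596.75 - 0.25P = -1132 + P gives 1.25P = 2728.75, so P* = 2183.
Substitute back: Q* = 1596.75 - 0.25(2183) = 1051.
After the shift, demand is Qd = 1262.75 - 0.25P.
New equilibrium: 2394.75 = 1.25P, so P = 1915.8 and Q = 783.8.
ΔP = 1915.8 - 2183 = -267.2.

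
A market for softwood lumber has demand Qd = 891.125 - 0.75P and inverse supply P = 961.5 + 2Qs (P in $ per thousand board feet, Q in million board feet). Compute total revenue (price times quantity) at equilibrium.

Solving each curve for Q: Qs = -480.75 + 0.5P.
The market clears where 891.125 - 0.75P = -480.75 + 0.5P. Rearranging, 1.25P = 1371.875, hence P* = 1097.5.
Then Q* = 891.125 - 0.75(1097.5) = 68.
Total revenue = P* × Q* = 1097.5 × 68 = 74630.

Total revenue = 74630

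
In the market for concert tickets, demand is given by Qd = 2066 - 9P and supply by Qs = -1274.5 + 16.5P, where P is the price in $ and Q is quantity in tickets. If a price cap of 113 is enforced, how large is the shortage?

Shortage = 459

At P = 113: Qd = 1049 and Qs = 590.
Shortage = Qd - Qs = 1049 - 590 = 459.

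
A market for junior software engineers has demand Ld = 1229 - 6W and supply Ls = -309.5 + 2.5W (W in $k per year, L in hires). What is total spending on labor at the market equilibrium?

Total spending on labor = 25883

The market clears where 1229 - 6W = -309.5 + 2.5W. Rearranging, 8.5W = 1538.5, hence W* = 181.
Plugging W* into demand: L* = 1229 - 6(181) = 143.
Total spending on labor = W* × L* = 181 × 143 = 25883.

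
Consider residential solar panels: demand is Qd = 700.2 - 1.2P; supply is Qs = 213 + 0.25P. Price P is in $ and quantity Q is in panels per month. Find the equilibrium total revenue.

Equating demand and supply, 700.2 - 1.2P = 213 + 0.25P gives 1.45P = 487.2, so P* = 336.
Plugging P* into demand: Q* = 700.2 - 1.2(336) = 297.
Total revenue = P* × Q* = 336 × 297 = 99792.

Total revenue = 99792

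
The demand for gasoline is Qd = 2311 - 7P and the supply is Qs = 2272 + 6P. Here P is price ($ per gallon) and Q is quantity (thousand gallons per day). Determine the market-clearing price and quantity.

Equating demand and supply, 2311 - 7P = 2272 + 6P gives 13P = 39, so P* = 3.
Substitute back: Q* = 2311 - 7(3) = 2290.

P* = 3, Q* = 2290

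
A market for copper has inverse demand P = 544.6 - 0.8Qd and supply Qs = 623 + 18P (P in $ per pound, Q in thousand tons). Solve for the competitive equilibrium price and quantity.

Solving each curve for Q: Qd = 680.75 - 1.25P.
At equilibrium Qd = Qs, so 680.75 - 1.25P = 623 + 18P; collecting terms, 57.75 = 19.25P and P* = 3.
Substitute back: Q* = 680.75 - 1.25(3) = 677.

P* = 3, Q* = 677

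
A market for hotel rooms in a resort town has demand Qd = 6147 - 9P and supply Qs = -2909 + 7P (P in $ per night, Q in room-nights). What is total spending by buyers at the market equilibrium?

Total spending by buyers = 595998

Set Qd = Qs: 6147 - 9P = -2909 + 7P, so 9056 = 16P and P* = 566.
Then Q* = 6147 - 9(566) = 1053.
Total spending by buyers = P* × Q* = 566 × 1053 = 595998.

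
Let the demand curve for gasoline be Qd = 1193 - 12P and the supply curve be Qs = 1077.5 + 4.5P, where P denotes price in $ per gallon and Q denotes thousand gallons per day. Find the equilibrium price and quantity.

The market clears where 1193 - 12P = 1077.5 + 4.5P. Rearranging, 16.5P = 115.5, hence P* = 7.
Then Q* = 1193 - 12(7) = 1109.

P* = 7, Q* = 1109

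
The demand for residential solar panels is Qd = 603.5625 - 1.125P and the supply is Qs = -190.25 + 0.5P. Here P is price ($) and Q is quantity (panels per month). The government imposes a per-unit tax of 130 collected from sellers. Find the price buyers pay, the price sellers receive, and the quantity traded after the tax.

P_b = 528.5, P_s = 398.5, Q = 9

Sellers keep P_s = P_b - 130 per unit, so supply in terms of the buyer price is Qs = -255.25 + 0.5P_b.
Set Qd = Qs: 603.5625 - 1.125P_b = -255.25 + 0.5P_b, so 858.8125 = 1.625P_b and P_b = 528.5.
So P_s = 398.5 and the quantity traded is Q = 603.5625 - 1.125(528.5) = 9.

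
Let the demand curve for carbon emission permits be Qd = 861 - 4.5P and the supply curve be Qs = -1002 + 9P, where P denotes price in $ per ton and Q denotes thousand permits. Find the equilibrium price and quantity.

Equating demand and supply, 861 - 4.5P = -1002 + 9P gives 13.5P = 1863, so P* = 138.
Plugging P* into demand: Q* = 861 - 4.5(138) = 240.

P* = 138, Q* = 240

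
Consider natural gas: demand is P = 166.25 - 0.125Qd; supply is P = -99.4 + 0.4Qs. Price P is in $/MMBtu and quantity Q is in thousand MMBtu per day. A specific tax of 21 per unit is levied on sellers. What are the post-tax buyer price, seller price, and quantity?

P_b = 108, P_s = 87, Q = 466

Solving each curve for Q: Qd = 1330 - 8P and Qs = 248.5 + 2.5P.
Sellers keep P_s = P_b - 21 per unit, so supply in terms of the buyer price is Qs = 196 + 2.5P_b.
Equate demand and the shifted supply: 1330 - 8P_b = 196 + 2.5P_b, giving 10.5P_b = 1134, so P_b = 108.
So P_s = 87 and the quantity traded is Q = 1330 - 8(108) = 466.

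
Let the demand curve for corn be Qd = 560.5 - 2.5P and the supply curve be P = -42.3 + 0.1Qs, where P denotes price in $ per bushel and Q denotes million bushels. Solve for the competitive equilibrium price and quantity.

Rewriting in direct form: Qs = 423 + 10P.
Equating demand and supply, 560.5 - 2.5P = 423 + 10P gives 12.5P = 137.5, so P* = 11.
From the demand curve, Q* = 560.5 - 2.5(11) = 533.

P* = 11, Q* = 533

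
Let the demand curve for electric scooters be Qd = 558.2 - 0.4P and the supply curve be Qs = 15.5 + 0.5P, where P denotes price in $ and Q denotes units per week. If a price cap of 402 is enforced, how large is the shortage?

With P fixed at 402, quantity demanded is 397.4 and quantity supplied is 216.5.
Shortage = Qd - Qs = 397.4 - 216.5 = 180.9.

Shortage = 180.9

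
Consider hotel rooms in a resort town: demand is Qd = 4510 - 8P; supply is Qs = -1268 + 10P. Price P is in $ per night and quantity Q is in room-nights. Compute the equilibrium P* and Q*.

Set Qd = Qs: 4510 - 8P = -1268 + 10P, so 5778 = 18P and P* = 321.
Substitute back: Q* = 4510 - 8(321) = 1942.

P* = 321, Q* = 1942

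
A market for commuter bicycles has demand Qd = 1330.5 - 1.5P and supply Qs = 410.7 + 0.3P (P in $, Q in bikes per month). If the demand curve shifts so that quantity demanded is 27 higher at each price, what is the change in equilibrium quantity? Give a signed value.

Equating demand and supply, 1330.5 - 1.5P = 410.7 + 0.3P gives 1.8P = 919.8, so P* = 511.
Then Q* = 1330.5 - 1.5(511) = 564.
After the shift, demand is Qd = 1357.5 - 1.5P.
The new intersection has 946.8 = 1.8P, i.e. P = 526, Q = 568.5.
ΔQ = 568.5 - 564 = 4.5.

ΔQ = 4.5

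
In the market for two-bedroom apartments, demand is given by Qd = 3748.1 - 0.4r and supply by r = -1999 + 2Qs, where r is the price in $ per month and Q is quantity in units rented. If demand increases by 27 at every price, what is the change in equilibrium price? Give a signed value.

Δr = 30

Inverting to quantity form: Qs = 999.5 + 0.5r.
Set Qd = Qs: 3748.1 - 0.4r = 999.5 + 0.5r, so 2748.6 = 0.9r and r* = 3054.
Then Q* = 3748.1 - 0.4(3054) = 2526.5.
After the shift, demand is Qd = 3775.1 - 0.4r.
New equilibrium: 2775.6 = 0.9r, so r = 3084 and Q = 2541.5.
Δr = 3084 - 3054 = 30.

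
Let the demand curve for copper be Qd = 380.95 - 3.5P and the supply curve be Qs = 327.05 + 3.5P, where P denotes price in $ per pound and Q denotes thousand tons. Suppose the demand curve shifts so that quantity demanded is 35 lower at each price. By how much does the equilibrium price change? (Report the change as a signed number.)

ΔP = -5

At equilibrium Qd = Qs, so 380.95 - 3.5P = 327.05 + 3.5P; collecting terms, 53.9 = 7P and P* = 7.7.
Then Q* = 380.95 - 3.5(7.7) = 354.
After the shift, demand is Qd = 345.95 - 3.5P.
New equilibrium: 18.9 = 7P, so P = 2.7 and Q = 336.5.
ΔP = 2.7 - 7.7 = -5.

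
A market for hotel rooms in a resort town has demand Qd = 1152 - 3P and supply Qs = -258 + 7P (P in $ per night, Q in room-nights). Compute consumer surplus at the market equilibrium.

Consumer surplus = 88573.5

At equilibrium Qd = Qs, so 1152 - 3P = -258 + 7P; collecting terms, 1410 = 10P and P* = 141.
Substitute back: Q* = 1152 - 3(141) = 729.
Demand choke price (Qd = 0): P = 1152/3 = 384. Consumer surplus = ½ × (384 - 141) × 729 = 88573.5.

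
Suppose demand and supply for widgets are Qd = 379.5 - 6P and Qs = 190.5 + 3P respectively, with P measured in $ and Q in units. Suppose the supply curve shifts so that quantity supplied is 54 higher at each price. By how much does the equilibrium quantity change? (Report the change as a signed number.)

The market clears where 379.5 - 6P = 190.5 + 3P. Rearranging, 9P = 189, hence P* = 21.
Then Q* = 379.5 - 6(21) = 253.5.
After the shift, supply is Qs = 244.5 + 3P.
Re-solving, 9P = 135 gives P = 15 and Q = 289.5.
ΔQ = 289.5 - 253.5 = 36.

ΔQ = 36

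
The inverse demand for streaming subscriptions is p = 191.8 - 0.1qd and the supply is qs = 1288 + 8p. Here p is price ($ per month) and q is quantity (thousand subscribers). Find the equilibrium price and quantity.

p* = 35, q* = 1568

Solving each curve for q: qd = 1918 - 10p.
At equilibrium qd = qs, so 1918 - 10p = 1288 + 8p; collecting terms, 630 = 18p and p* = 35.
From the demand curve, q* = 1918 - 10(35) = 1568.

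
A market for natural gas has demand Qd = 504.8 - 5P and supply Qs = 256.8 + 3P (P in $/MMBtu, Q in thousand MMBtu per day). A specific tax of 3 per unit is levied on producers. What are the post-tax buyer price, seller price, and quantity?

Producers keep P_s = P_b - 3 per unit, so supply in terms of the buyer price is Qs = 247.8 + 3P_b.
Market clearing requires 504.8 - 5P_b = 247.8 + 3P_b; hence 257 = 8P_b and P_b = 32.125.
So P_s = 29.125 and the quantity traded is Q = 504.8 - 5(32.125) = 344.175.

P_b = 32.125, P_s = 29.125, Q = 344.175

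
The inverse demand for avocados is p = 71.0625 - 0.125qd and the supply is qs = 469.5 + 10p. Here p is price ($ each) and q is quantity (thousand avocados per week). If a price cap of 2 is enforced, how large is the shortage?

Inverting to quantity form: qd = 568.5 - 8p.
At p = 2: qd = 552.5 and qs = 489.5.
Shortage = qd - qs = 552.5 - 489.5 = 63.

Shortage = 63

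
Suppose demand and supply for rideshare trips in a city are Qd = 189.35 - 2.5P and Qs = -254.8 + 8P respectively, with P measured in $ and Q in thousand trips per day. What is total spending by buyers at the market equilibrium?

Total spending by buyers = 3536.28

Equating demand and supply, 189.35 - 2.5P = -254.8 + 8P gives 10.5P = 444.15, so P* = 42.3.
Plugging P* into demand: Q* = 189.35 - 2.5(42.3) = 83.6.
Total spending by buyers = P* × Q* = 42.3 × 83.6 = 3536.28.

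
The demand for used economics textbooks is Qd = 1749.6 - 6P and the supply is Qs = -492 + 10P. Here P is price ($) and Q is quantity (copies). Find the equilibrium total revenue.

Total revenue = 127350.9

Set Qd = Qs: 1749.6 - 6P = -492 + 10P, so 2241.6 = 16P and P* = 140.1.
Then Q* = 1749.6 - 6(140.1) = 909.
Total revenue = P* × Q* = 140.1 × 909 = 127350.9.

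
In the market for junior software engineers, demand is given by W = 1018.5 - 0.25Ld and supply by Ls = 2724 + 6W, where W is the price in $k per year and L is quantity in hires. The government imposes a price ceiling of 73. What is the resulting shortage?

Solving each curve for L: Ld = 4074 - 4W.
At W = 73: Ld = 3782 and Ls = 3162.
Shortage = Ld - Ls = 3782 - 3162 = 620.

Shortage = 620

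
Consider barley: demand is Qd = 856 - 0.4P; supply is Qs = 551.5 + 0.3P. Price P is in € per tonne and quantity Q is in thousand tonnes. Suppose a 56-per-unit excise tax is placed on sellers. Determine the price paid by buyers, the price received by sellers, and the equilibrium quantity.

P_b = 459, P_s = 403, Q = 672.4

With a tax of 56 on sellers, they supply based on the net price P_s = P_b - 56, so Qs = 534.7 + 0.3P_b.
Market clearing requires 856 - 0.4P_b = 534.7 + 0.3P_b; hence 321.3 = 0.7P_b and P_b = 459.
So P_s = 403 and the quantity traded is Q = 856 - 0.4(459) = 672.4.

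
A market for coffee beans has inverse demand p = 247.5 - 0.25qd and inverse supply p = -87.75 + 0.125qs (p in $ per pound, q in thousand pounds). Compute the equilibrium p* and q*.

In direct form, qd = 990 - 4p and qs = 702 + 8p.
Set qd = qs: 990 - 4p = 702 + 8p, so 288 = 12p and p* = 24.
From the demand curve, q* = 990 - 4(24) = 894.

p* = 24, q* = 894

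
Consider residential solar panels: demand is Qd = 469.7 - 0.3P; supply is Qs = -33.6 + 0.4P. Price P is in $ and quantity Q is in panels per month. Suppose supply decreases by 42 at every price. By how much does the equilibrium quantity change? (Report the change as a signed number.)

Equating demand and supply, 469.7 - 0.3P = -33.6 + 0.4P gives 0.7P = 503.3, so P* = 719.
Substitute back: Q* = 469.7 - 0.3(719) = 254.
After the shift, supply is Qs = -75.6 + 0.4P.
The new intersection has 545.3 = 0.7P, i.e. P = 779, Q = 236.
ΔQ = 236 - 254 = -18.

ΔQ = -18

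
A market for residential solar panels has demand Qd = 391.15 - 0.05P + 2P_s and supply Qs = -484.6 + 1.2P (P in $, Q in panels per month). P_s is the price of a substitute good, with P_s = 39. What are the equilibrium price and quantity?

P* = 763, Q* = 431

With P_s = 39, demand is Qd = 469.15 - 0.05P.
At equilibrium Qd = Qs, so 469.15 - 0.05P = -484.6 + 1.2P; collecting terms, 953.75 = 1.25P and P* = 763.
Then Q* = 469.15 - 0.05(763) = 431.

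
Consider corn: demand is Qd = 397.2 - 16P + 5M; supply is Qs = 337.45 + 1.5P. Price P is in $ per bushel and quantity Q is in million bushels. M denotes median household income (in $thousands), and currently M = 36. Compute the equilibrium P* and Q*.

P* = 13.7, Q* = 358

With M = 36, demand is Qd = 577.2 - 16P.
Equating demand and supply, 577.2 - 16P = 337.45 + 1.5P gives 17.5P = 239.75, so P* = 13.7.
Plugging P* into demand: Q* = 577.2 - 16(13.7) = 358.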